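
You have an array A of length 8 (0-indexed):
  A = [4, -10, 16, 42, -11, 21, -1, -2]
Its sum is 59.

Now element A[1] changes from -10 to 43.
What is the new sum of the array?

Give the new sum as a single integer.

Old value at index 1: -10
New value at index 1: 43
Delta = 43 - -10 = 53
New sum = old_sum + delta = 59 + (53) = 112

Answer: 112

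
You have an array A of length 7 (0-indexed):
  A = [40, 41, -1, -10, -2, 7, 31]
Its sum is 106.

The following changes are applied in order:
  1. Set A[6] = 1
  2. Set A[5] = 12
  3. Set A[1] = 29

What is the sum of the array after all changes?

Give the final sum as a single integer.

Initial sum: 106
Change 1: A[6] 31 -> 1, delta = -30, sum = 76
Change 2: A[5] 7 -> 12, delta = 5, sum = 81
Change 3: A[1] 41 -> 29, delta = -12, sum = 69

Answer: 69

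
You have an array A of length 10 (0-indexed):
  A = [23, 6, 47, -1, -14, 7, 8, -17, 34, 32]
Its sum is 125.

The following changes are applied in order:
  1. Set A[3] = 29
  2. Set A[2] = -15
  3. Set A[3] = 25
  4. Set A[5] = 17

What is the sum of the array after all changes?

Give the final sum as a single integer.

Initial sum: 125
Change 1: A[3] -1 -> 29, delta = 30, sum = 155
Change 2: A[2] 47 -> -15, delta = -62, sum = 93
Change 3: A[3] 29 -> 25, delta = -4, sum = 89
Change 4: A[5] 7 -> 17, delta = 10, sum = 99

Answer: 99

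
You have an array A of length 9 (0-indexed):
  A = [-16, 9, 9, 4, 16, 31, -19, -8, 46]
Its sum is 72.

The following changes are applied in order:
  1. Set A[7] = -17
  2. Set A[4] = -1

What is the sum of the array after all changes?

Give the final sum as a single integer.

Answer: 46

Derivation:
Initial sum: 72
Change 1: A[7] -8 -> -17, delta = -9, sum = 63
Change 2: A[4] 16 -> -1, delta = -17, sum = 46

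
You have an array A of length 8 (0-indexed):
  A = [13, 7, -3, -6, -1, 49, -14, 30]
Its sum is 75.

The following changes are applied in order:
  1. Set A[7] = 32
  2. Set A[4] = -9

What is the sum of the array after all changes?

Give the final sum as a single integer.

Answer: 69

Derivation:
Initial sum: 75
Change 1: A[7] 30 -> 32, delta = 2, sum = 77
Change 2: A[4] -1 -> -9, delta = -8, sum = 69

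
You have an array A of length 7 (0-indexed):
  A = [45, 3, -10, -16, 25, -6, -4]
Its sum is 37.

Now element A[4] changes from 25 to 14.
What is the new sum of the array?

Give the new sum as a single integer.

Answer: 26

Derivation:
Old value at index 4: 25
New value at index 4: 14
Delta = 14 - 25 = -11
New sum = old_sum + delta = 37 + (-11) = 26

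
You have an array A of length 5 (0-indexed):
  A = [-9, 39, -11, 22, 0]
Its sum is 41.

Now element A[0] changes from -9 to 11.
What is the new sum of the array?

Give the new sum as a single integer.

Answer: 61

Derivation:
Old value at index 0: -9
New value at index 0: 11
Delta = 11 - -9 = 20
New sum = old_sum + delta = 41 + (20) = 61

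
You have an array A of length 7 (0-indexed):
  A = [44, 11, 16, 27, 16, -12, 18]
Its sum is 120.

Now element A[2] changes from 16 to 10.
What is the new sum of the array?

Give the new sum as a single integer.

Old value at index 2: 16
New value at index 2: 10
Delta = 10 - 16 = -6
New sum = old_sum + delta = 120 + (-6) = 114

Answer: 114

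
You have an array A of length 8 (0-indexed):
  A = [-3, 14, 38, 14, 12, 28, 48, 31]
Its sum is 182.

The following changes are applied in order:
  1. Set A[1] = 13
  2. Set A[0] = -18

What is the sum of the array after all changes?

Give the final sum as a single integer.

Answer: 166

Derivation:
Initial sum: 182
Change 1: A[1] 14 -> 13, delta = -1, sum = 181
Change 2: A[0] -3 -> -18, delta = -15, sum = 166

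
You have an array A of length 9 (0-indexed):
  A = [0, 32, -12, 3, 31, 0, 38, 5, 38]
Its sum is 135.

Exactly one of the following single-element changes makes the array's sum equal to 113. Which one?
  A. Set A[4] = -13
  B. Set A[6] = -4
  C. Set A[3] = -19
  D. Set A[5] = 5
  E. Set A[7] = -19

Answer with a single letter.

Answer: C

Derivation:
Option A: A[4] 31->-13, delta=-44, new_sum=135+(-44)=91
Option B: A[6] 38->-4, delta=-42, new_sum=135+(-42)=93
Option C: A[3] 3->-19, delta=-22, new_sum=135+(-22)=113 <-- matches target
Option D: A[5] 0->5, delta=5, new_sum=135+(5)=140
Option E: A[7] 5->-19, delta=-24, new_sum=135+(-24)=111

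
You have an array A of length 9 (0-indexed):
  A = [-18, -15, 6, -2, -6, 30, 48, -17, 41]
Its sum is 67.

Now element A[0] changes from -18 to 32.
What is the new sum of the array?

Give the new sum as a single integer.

Old value at index 0: -18
New value at index 0: 32
Delta = 32 - -18 = 50
New sum = old_sum + delta = 67 + (50) = 117

Answer: 117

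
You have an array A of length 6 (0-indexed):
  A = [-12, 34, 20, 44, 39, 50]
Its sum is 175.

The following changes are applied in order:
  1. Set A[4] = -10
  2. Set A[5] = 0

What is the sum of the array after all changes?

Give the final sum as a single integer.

Answer: 76

Derivation:
Initial sum: 175
Change 1: A[4] 39 -> -10, delta = -49, sum = 126
Change 2: A[5] 50 -> 0, delta = -50, sum = 76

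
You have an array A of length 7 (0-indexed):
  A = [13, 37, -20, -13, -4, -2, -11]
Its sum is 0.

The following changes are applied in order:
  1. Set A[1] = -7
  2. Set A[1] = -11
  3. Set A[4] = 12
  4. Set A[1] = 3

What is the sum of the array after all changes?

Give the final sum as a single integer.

Answer: -18

Derivation:
Initial sum: 0
Change 1: A[1] 37 -> -7, delta = -44, sum = -44
Change 2: A[1] -7 -> -11, delta = -4, sum = -48
Change 3: A[4] -4 -> 12, delta = 16, sum = -32
Change 4: A[1] -11 -> 3, delta = 14, sum = -18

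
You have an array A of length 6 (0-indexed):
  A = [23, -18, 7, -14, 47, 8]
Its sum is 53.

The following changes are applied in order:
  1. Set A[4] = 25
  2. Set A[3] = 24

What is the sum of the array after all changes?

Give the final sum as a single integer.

Initial sum: 53
Change 1: A[4] 47 -> 25, delta = -22, sum = 31
Change 2: A[3] -14 -> 24, delta = 38, sum = 69

Answer: 69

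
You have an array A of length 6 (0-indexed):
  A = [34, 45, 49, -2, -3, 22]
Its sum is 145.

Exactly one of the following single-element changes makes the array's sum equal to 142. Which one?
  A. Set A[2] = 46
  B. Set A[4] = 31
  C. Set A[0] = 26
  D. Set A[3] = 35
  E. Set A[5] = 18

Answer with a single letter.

Answer: A

Derivation:
Option A: A[2] 49->46, delta=-3, new_sum=145+(-3)=142 <-- matches target
Option B: A[4] -3->31, delta=34, new_sum=145+(34)=179
Option C: A[0] 34->26, delta=-8, new_sum=145+(-8)=137
Option D: A[3] -2->35, delta=37, new_sum=145+(37)=182
Option E: A[5] 22->18, delta=-4, new_sum=145+(-4)=141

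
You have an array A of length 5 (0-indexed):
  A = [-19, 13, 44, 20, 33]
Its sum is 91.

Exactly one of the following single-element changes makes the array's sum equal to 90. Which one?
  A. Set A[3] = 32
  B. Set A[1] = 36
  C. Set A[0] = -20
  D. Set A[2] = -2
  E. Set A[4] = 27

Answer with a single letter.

Option A: A[3] 20->32, delta=12, new_sum=91+(12)=103
Option B: A[1] 13->36, delta=23, new_sum=91+(23)=114
Option C: A[0] -19->-20, delta=-1, new_sum=91+(-1)=90 <-- matches target
Option D: A[2] 44->-2, delta=-46, new_sum=91+(-46)=45
Option E: A[4] 33->27, delta=-6, new_sum=91+(-6)=85

Answer: C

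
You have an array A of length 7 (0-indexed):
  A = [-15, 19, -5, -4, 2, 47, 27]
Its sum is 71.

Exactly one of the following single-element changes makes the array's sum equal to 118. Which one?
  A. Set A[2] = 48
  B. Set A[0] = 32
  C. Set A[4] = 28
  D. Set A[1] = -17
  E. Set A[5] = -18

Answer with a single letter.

Option A: A[2] -5->48, delta=53, new_sum=71+(53)=124
Option B: A[0] -15->32, delta=47, new_sum=71+(47)=118 <-- matches target
Option C: A[4] 2->28, delta=26, new_sum=71+(26)=97
Option D: A[1] 19->-17, delta=-36, new_sum=71+(-36)=35
Option E: A[5] 47->-18, delta=-65, new_sum=71+(-65)=6

Answer: B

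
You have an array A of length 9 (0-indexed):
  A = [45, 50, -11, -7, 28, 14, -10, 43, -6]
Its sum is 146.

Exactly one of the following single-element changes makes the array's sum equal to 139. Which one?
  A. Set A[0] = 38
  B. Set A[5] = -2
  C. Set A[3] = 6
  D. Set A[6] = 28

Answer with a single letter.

Option A: A[0] 45->38, delta=-7, new_sum=146+(-7)=139 <-- matches target
Option B: A[5] 14->-2, delta=-16, new_sum=146+(-16)=130
Option C: A[3] -7->6, delta=13, new_sum=146+(13)=159
Option D: A[6] -10->28, delta=38, new_sum=146+(38)=184

Answer: A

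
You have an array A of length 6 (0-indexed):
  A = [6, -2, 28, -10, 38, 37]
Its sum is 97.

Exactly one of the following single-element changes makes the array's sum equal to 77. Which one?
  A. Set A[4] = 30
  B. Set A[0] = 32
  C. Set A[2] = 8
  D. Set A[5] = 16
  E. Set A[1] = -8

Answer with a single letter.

Answer: C

Derivation:
Option A: A[4] 38->30, delta=-8, new_sum=97+(-8)=89
Option B: A[0] 6->32, delta=26, new_sum=97+(26)=123
Option C: A[2] 28->8, delta=-20, new_sum=97+(-20)=77 <-- matches target
Option D: A[5] 37->16, delta=-21, new_sum=97+(-21)=76
Option E: A[1] -2->-8, delta=-6, new_sum=97+(-6)=91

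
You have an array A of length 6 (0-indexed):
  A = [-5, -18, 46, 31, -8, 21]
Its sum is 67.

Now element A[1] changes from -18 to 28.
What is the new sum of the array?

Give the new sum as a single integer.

Old value at index 1: -18
New value at index 1: 28
Delta = 28 - -18 = 46
New sum = old_sum + delta = 67 + (46) = 113

Answer: 113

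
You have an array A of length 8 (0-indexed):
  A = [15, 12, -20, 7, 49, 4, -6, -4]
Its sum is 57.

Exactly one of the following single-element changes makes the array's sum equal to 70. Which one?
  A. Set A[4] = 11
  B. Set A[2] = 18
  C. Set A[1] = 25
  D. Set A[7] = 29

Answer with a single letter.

Answer: C

Derivation:
Option A: A[4] 49->11, delta=-38, new_sum=57+(-38)=19
Option B: A[2] -20->18, delta=38, new_sum=57+(38)=95
Option C: A[1] 12->25, delta=13, new_sum=57+(13)=70 <-- matches target
Option D: A[7] -4->29, delta=33, new_sum=57+(33)=90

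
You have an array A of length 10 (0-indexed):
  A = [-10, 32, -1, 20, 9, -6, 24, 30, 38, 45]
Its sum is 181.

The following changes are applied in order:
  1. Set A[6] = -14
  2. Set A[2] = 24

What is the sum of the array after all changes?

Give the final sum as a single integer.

Answer: 168

Derivation:
Initial sum: 181
Change 1: A[6] 24 -> -14, delta = -38, sum = 143
Change 2: A[2] -1 -> 24, delta = 25, sum = 168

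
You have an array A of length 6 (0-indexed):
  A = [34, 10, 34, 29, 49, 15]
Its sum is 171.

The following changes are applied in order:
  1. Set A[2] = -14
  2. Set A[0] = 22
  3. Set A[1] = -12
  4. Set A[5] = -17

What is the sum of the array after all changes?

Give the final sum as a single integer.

Answer: 57

Derivation:
Initial sum: 171
Change 1: A[2] 34 -> -14, delta = -48, sum = 123
Change 2: A[0] 34 -> 22, delta = -12, sum = 111
Change 3: A[1] 10 -> -12, delta = -22, sum = 89
Change 4: A[5] 15 -> -17, delta = -32, sum = 57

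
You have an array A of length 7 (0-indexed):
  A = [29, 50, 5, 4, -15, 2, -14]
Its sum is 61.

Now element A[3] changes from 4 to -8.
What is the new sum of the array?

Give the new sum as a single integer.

Answer: 49

Derivation:
Old value at index 3: 4
New value at index 3: -8
Delta = -8 - 4 = -12
New sum = old_sum + delta = 61 + (-12) = 49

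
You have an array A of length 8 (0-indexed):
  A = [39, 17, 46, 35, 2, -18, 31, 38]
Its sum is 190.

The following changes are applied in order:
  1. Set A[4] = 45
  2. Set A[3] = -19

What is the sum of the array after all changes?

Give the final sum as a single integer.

Initial sum: 190
Change 1: A[4] 2 -> 45, delta = 43, sum = 233
Change 2: A[3] 35 -> -19, delta = -54, sum = 179

Answer: 179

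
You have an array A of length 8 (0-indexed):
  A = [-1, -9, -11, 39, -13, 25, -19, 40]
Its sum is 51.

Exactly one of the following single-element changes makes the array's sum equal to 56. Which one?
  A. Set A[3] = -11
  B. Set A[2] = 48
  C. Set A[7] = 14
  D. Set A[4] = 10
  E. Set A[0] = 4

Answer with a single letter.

Option A: A[3] 39->-11, delta=-50, new_sum=51+(-50)=1
Option B: A[2] -11->48, delta=59, new_sum=51+(59)=110
Option C: A[7] 40->14, delta=-26, new_sum=51+(-26)=25
Option D: A[4] -13->10, delta=23, new_sum=51+(23)=74
Option E: A[0] -1->4, delta=5, new_sum=51+(5)=56 <-- matches target

Answer: E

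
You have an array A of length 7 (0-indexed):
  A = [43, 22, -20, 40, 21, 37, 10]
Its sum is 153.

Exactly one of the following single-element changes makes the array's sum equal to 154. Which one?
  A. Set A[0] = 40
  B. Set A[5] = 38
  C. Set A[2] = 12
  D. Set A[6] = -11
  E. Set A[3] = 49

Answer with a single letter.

Answer: B

Derivation:
Option A: A[0] 43->40, delta=-3, new_sum=153+(-3)=150
Option B: A[5] 37->38, delta=1, new_sum=153+(1)=154 <-- matches target
Option C: A[2] -20->12, delta=32, new_sum=153+(32)=185
Option D: A[6] 10->-11, delta=-21, new_sum=153+(-21)=132
Option E: A[3] 40->49, delta=9, new_sum=153+(9)=162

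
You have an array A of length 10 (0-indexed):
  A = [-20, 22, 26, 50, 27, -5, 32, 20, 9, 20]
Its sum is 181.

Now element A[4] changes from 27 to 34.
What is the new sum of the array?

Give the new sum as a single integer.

Answer: 188

Derivation:
Old value at index 4: 27
New value at index 4: 34
Delta = 34 - 27 = 7
New sum = old_sum + delta = 181 + (7) = 188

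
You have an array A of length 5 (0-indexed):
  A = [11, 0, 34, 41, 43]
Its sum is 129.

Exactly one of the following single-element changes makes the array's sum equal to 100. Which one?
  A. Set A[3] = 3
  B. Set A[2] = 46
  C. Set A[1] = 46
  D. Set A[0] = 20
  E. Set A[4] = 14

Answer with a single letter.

Option A: A[3] 41->3, delta=-38, new_sum=129+(-38)=91
Option B: A[2] 34->46, delta=12, new_sum=129+(12)=141
Option C: A[1] 0->46, delta=46, new_sum=129+(46)=175
Option D: A[0] 11->20, delta=9, new_sum=129+(9)=138
Option E: A[4] 43->14, delta=-29, new_sum=129+(-29)=100 <-- matches target

Answer: E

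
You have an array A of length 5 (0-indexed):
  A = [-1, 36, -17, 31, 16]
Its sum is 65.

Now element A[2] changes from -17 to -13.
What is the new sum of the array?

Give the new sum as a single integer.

Old value at index 2: -17
New value at index 2: -13
Delta = -13 - -17 = 4
New sum = old_sum + delta = 65 + (4) = 69

Answer: 69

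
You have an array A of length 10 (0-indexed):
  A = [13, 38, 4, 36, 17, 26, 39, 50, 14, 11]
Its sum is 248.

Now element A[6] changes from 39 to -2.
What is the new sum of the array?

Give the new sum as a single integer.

Old value at index 6: 39
New value at index 6: -2
Delta = -2 - 39 = -41
New sum = old_sum + delta = 248 + (-41) = 207

Answer: 207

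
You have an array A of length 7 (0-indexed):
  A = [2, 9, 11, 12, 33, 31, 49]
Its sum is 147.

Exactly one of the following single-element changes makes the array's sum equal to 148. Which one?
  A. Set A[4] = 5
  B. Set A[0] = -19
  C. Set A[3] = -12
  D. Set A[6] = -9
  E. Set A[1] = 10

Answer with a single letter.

Answer: E

Derivation:
Option A: A[4] 33->5, delta=-28, new_sum=147+(-28)=119
Option B: A[0] 2->-19, delta=-21, new_sum=147+(-21)=126
Option C: A[3] 12->-12, delta=-24, new_sum=147+(-24)=123
Option D: A[6] 49->-9, delta=-58, new_sum=147+(-58)=89
Option E: A[1] 9->10, delta=1, new_sum=147+(1)=148 <-- matches target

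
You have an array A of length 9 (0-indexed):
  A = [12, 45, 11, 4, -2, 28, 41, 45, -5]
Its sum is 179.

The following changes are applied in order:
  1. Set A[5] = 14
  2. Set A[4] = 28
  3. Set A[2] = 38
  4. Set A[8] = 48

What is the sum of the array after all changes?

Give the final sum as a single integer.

Initial sum: 179
Change 1: A[5] 28 -> 14, delta = -14, sum = 165
Change 2: A[4] -2 -> 28, delta = 30, sum = 195
Change 3: A[2] 11 -> 38, delta = 27, sum = 222
Change 4: A[8] -5 -> 48, delta = 53, sum = 275

Answer: 275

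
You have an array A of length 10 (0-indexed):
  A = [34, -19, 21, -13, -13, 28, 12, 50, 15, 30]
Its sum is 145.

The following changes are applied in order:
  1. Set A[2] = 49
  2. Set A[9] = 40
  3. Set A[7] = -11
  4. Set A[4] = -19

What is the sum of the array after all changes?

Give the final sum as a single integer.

Initial sum: 145
Change 1: A[2] 21 -> 49, delta = 28, sum = 173
Change 2: A[9] 30 -> 40, delta = 10, sum = 183
Change 3: A[7] 50 -> -11, delta = -61, sum = 122
Change 4: A[4] -13 -> -19, delta = -6, sum = 116

Answer: 116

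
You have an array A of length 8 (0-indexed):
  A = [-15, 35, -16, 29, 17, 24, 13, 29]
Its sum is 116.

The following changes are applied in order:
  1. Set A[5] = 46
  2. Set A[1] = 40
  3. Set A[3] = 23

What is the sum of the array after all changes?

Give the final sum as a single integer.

Answer: 137

Derivation:
Initial sum: 116
Change 1: A[5] 24 -> 46, delta = 22, sum = 138
Change 2: A[1] 35 -> 40, delta = 5, sum = 143
Change 3: A[3] 29 -> 23, delta = -6, sum = 137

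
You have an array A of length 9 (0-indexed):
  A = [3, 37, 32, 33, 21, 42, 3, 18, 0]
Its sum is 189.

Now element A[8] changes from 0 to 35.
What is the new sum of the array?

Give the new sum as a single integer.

Answer: 224

Derivation:
Old value at index 8: 0
New value at index 8: 35
Delta = 35 - 0 = 35
New sum = old_sum + delta = 189 + (35) = 224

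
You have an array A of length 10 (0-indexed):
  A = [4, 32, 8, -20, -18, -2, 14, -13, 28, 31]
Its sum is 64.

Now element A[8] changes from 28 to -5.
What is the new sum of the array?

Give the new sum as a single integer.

Old value at index 8: 28
New value at index 8: -5
Delta = -5 - 28 = -33
New sum = old_sum + delta = 64 + (-33) = 31

Answer: 31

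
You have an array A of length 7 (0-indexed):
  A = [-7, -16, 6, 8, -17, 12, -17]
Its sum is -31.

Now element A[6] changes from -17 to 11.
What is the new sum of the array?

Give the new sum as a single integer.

Answer: -3

Derivation:
Old value at index 6: -17
New value at index 6: 11
Delta = 11 - -17 = 28
New sum = old_sum + delta = -31 + (28) = -3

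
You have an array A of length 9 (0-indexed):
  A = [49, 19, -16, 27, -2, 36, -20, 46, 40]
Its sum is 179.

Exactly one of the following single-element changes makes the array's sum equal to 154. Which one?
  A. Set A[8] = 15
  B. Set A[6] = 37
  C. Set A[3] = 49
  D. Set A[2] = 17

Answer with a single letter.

Answer: A

Derivation:
Option A: A[8] 40->15, delta=-25, new_sum=179+(-25)=154 <-- matches target
Option B: A[6] -20->37, delta=57, new_sum=179+(57)=236
Option C: A[3] 27->49, delta=22, new_sum=179+(22)=201
Option D: A[2] -16->17, delta=33, new_sum=179+(33)=212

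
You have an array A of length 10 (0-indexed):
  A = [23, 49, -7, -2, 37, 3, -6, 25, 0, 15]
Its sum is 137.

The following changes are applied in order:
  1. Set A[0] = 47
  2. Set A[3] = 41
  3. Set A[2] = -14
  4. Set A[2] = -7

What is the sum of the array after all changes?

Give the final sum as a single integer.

Initial sum: 137
Change 1: A[0] 23 -> 47, delta = 24, sum = 161
Change 2: A[3] -2 -> 41, delta = 43, sum = 204
Change 3: A[2] -7 -> -14, delta = -7, sum = 197
Change 4: A[2] -14 -> -7, delta = 7, sum = 204

Answer: 204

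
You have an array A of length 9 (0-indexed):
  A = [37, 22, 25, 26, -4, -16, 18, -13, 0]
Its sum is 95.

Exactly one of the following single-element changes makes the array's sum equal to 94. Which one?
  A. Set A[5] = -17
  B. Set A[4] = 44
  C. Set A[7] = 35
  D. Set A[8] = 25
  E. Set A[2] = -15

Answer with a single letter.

Answer: A

Derivation:
Option A: A[5] -16->-17, delta=-1, new_sum=95+(-1)=94 <-- matches target
Option B: A[4] -4->44, delta=48, new_sum=95+(48)=143
Option C: A[7] -13->35, delta=48, new_sum=95+(48)=143
Option D: A[8] 0->25, delta=25, new_sum=95+(25)=120
Option E: A[2] 25->-15, delta=-40, new_sum=95+(-40)=55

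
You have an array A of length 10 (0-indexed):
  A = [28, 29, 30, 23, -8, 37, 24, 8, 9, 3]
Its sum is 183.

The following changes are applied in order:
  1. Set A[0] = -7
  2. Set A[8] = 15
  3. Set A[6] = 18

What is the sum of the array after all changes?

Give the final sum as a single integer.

Answer: 148

Derivation:
Initial sum: 183
Change 1: A[0] 28 -> -7, delta = -35, sum = 148
Change 2: A[8] 9 -> 15, delta = 6, sum = 154
Change 3: A[6] 24 -> 18, delta = -6, sum = 148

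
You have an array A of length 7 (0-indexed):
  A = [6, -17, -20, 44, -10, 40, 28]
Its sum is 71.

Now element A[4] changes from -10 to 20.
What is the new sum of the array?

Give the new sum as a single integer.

Old value at index 4: -10
New value at index 4: 20
Delta = 20 - -10 = 30
New sum = old_sum + delta = 71 + (30) = 101

Answer: 101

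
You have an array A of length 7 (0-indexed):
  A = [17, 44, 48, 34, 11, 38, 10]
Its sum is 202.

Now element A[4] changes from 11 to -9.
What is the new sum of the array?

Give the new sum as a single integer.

Old value at index 4: 11
New value at index 4: -9
Delta = -9 - 11 = -20
New sum = old_sum + delta = 202 + (-20) = 182

Answer: 182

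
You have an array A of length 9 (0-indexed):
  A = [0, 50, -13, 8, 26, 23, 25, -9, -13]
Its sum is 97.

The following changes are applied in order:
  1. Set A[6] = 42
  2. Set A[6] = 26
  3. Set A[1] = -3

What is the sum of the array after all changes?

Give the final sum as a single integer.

Answer: 45

Derivation:
Initial sum: 97
Change 1: A[6] 25 -> 42, delta = 17, sum = 114
Change 2: A[6] 42 -> 26, delta = -16, sum = 98
Change 3: A[1] 50 -> -3, delta = -53, sum = 45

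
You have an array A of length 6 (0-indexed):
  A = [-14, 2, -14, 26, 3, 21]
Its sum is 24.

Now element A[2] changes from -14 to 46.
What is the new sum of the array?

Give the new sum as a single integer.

Answer: 84

Derivation:
Old value at index 2: -14
New value at index 2: 46
Delta = 46 - -14 = 60
New sum = old_sum + delta = 24 + (60) = 84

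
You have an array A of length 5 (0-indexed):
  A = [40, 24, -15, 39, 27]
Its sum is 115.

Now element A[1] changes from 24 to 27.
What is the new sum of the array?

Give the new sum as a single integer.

Old value at index 1: 24
New value at index 1: 27
Delta = 27 - 24 = 3
New sum = old_sum + delta = 115 + (3) = 118

Answer: 118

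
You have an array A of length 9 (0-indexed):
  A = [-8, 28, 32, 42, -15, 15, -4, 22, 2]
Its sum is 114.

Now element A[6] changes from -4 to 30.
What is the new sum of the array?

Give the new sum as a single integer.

Answer: 148

Derivation:
Old value at index 6: -4
New value at index 6: 30
Delta = 30 - -4 = 34
New sum = old_sum + delta = 114 + (34) = 148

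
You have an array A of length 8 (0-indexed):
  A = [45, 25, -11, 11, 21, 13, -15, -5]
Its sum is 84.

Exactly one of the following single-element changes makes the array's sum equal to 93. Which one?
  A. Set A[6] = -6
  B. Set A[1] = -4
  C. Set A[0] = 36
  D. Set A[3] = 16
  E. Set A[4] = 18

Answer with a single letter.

Answer: A

Derivation:
Option A: A[6] -15->-6, delta=9, new_sum=84+(9)=93 <-- matches target
Option B: A[1] 25->-4, delta=-29, new_sum=84+(-29)=55
Option C: A[0] 45->36, delta=-9, new_sum=84+(-9)=75
Option D: A[3] 11->16, delta=5, new_sum=84+(5)=89
Option E: A[4] 21->18, delta=-3, new_sum=84+(-3)=81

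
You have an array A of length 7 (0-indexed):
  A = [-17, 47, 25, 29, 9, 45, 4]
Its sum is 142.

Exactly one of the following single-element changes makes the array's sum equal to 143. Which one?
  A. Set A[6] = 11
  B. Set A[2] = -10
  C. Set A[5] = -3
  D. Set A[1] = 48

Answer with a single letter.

Answer: D

Derivation:
Option A: A[6] 4->11, delta=7, new_sum=142+(7)=149
Option B: A[2] 25->-10, delta=-35, new_sum=142+(-35)=107
Option C: A[5] 45->-3, delta=-48, new_sum=142+(-48)=94
Option D: A[1] 47->48, delta=1, new_sum=142+(1)=143 <-- matches target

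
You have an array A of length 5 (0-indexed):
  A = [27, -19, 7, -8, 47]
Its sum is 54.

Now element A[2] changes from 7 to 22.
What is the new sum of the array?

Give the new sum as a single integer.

Answer: 69

Derivation:
Old value at index 2: 7
New value at index 2: 22
Delta = 22 - 7 = 15
New sum = old_sum + delta = 54 + (15) = 69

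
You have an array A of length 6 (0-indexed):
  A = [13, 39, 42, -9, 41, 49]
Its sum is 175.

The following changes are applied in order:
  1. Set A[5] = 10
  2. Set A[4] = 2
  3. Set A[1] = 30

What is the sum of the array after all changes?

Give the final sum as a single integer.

Answer: 88

Derivation:
Initial sum: 175
Change 1: A[5] 49 -> 10, delta = -39, sum = 136
Change 2: A[4] 41 -> 2, delta = -39, sum = 97
Change 3: A[1] 39 -> 30, delta = -9, sum = 88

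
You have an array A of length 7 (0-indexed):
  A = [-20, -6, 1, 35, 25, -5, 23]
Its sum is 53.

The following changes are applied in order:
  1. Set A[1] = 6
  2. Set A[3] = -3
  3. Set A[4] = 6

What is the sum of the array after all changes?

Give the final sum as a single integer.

Answer: 8

Derivation:
Initial sum: 53
Change 1: A[1] -6 -> 6, delta = 12, sum = 65
Change 2: A[3] 35 -> -3, delta = -38, sum = 27
Change 3: A[4] 25 -> 6, delta = -19, sum = 8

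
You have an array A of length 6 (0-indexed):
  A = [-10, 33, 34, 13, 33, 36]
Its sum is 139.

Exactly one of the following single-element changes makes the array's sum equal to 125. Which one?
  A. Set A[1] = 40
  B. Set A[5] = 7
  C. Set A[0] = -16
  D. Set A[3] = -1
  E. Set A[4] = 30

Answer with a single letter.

Answer: D

Derivation:
Option A: A[1] 33->40, delta=7, new_sum=139+(7)=146
Option B: A[5] 36->7, delta=-29, new_sum=139+(-29)=110
Option C: A[0] -10->-16, delta=-6, new_sum=139+(-6)=133
Option D: A[3] 13->-1, delta=-14, new_sum=139+(-14)=125 <-- matches target
Option E: A[4] 33->30, delta=-3, new_sum=139+(-3)=136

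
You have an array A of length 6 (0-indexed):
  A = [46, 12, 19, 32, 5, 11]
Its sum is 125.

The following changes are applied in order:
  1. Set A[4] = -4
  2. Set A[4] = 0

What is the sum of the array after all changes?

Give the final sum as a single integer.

Answer: 120

Derivation:
Initial sum: 125
Change 1: A[4] 5 -> -4, delta = -9, sum = 116
Change 2: A[4] -4 -> 0, delta = 4, sum = 120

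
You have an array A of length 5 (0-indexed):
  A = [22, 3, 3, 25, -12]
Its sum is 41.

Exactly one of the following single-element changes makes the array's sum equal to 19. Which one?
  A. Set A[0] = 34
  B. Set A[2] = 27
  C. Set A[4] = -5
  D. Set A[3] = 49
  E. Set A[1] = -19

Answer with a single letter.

Answer: E

Derivation:
Option A: A[0] 22->34, delta=12, new_sum=41+(12)=53
Option B: A[2] 3->27, delta=24, new_sum=41+(24)=65
Option C: A[4] -12->-5, delta=7, new_sum=41+(7)=48
Option D: A[3] 25->49, delta=24, new_sum=41+(24)=65
Option E: A[1] 3->-19, delta=-22, new_sum=41+(-22)=19 <-- matches target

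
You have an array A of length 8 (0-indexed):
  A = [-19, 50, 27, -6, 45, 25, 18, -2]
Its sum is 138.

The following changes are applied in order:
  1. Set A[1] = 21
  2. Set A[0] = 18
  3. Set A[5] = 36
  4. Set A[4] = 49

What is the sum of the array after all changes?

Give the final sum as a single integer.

Answer: 161

Derivation:
Initial sum: 138
Change 1: A[1] 50 -> 21, delta = -29, sum = 109
Change 2: A[0] -19 -> 18, delta = 37, sum = 146
Change 3: A[5] 25 -> 36, delta = 11, sum = 157
Change 4: A[4] 45 -> 49, delta = 4, sum = 161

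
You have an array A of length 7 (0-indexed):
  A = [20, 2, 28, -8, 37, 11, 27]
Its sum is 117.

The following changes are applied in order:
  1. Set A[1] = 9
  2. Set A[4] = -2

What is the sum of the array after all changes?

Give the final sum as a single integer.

Initial sum: 117
Change 1: A[1] 2 -> 9, delta = 7, sum = 124
Change 2: A[4] 37 -> -2, delta = -39, sum = 85

Answer: 85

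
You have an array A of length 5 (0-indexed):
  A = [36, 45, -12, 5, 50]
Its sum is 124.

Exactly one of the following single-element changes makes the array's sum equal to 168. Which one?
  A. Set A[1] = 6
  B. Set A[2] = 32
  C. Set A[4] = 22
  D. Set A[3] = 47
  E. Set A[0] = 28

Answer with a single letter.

Answer: B

Derivation:
Option A: A[1] 45->6, delta=-39, new_sum=124+(-39)=85
Option B: A[2] -12->32, delta=44, new_sum=124+(44)=168 <-- matches target
Option C: A[4] 50->22, delta=-28, new_sum=124+(-28)=96
Option D: A[3] 5->47, delta=42, new_sum=124+(42)=166
Option E: A[0] 36->28, delta=-8, new_sum=124+(-8)=116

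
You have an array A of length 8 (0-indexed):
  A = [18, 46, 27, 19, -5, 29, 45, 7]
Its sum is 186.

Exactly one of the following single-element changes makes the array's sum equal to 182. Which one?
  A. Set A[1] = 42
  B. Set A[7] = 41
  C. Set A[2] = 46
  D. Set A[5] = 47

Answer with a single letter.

Answer: A

Derivation:
Option A: A[1] 46->42, delta=-4, new_sum=186+(-4)=182 <-- matches target
Option B: A[7] 7->41, delta=34, new_sum=186+(34)=220
Option C: A[2] 27->46, delta=19, new_sum=186+(19)=205
Option D: A[5] 29->47, delta=18, new_sum=186+(18)=204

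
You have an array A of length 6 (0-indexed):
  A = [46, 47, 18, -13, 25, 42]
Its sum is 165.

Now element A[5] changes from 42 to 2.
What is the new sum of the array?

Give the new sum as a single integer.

Answer: 125

Derivation:
Old value at index 5: 42
New value at index 5: 2
Delta = 2 - 42 = -40
New sum = old_sum + delta = 165 + (-40) = 125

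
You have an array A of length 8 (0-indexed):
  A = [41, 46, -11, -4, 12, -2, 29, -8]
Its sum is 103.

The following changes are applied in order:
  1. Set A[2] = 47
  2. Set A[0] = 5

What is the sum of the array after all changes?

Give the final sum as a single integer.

Answer: 125

Derivation:
Initial sum: 103
Change 1: A[2] -11 -> 47, delta = 58, sum = 161
Change 2: A[0] 41 -> 5, delta = -36, sum = 125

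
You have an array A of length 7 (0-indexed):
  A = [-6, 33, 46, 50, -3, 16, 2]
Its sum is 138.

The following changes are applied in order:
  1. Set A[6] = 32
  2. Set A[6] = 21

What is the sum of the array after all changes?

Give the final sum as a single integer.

Initial sum: 138
Change 1: A[6] 2 -> 32, delta = 30, sum = 168
Change 2: A[6] 32 -> 21, delta = -11, sum = 157

Answer: 157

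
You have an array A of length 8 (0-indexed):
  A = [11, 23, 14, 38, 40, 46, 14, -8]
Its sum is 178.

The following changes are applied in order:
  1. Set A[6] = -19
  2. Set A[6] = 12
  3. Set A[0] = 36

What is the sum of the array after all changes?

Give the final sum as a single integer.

Answer: 201

Derivation:
Initial sum: 178
Change 1: A[6] 14 -> -19, delta = -33, sum = 145
Change 2: A[6] -19 -> 12, delta = 31, sum = 176
Change 3: A[0] 11 -> 36, delta = 25, sum = 201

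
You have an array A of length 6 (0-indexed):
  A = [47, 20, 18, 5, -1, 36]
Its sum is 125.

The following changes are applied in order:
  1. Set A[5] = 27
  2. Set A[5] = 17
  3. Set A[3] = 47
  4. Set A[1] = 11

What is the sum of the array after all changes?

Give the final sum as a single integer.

Answer: 139

Derivation:
Initial sum: 125
Change 1: A[5] 36 -> 27, delta = -9, sum = 116
Change 2: A[5] 27 -> 17, delta = -10, sum = 106
Change 3: A[3] 5 -> 47, delta = 42, sum = 148
Change 4: A[1] 20 -> 11, delta = -9, sum = 139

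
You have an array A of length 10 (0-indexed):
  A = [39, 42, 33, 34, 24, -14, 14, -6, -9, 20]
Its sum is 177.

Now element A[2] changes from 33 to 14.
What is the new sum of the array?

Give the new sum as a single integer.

Old value at index 2: 33
New value at index 2: 14
Delta = 14 - 33 = -19
New sum = old_sum + delta = 177 + (-19) = 158

Answer: 158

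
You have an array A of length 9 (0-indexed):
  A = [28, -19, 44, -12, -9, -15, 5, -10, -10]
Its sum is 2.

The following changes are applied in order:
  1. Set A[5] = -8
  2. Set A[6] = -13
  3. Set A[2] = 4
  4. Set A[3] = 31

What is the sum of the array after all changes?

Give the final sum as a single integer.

Initial sum: 2
Change 1: A[5] -15 -> -8, delta = 7, sum = 9
Change 2: A[6] 5 -> -13, delta = -18, sum = -9
Change 3: A[2] 44 -> 4, delta = -40, sum = -49
Change 4: A[3] -12 -> 31, delta = 43, sum = -6

Answer: -6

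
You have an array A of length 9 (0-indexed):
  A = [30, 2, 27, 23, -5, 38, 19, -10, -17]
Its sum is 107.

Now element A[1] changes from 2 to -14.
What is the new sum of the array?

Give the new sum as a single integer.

Answer: 91

Derivation:
Old value at index 1: 2
New value at index 1: -14
Delta = -14 - 2 = -16
New sum = old_sum + delta = 107 + (-16) = 91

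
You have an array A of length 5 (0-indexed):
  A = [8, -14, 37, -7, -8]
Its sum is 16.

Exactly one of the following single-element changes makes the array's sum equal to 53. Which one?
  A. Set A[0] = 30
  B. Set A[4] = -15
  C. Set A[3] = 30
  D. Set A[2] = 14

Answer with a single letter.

Answer: C

Derivation:
Option A: A[0] 8->30, delta=22, new_sum=16+(22)=38
Option B: A[4] -8->-15, delta=-7, new_sum=16+(-7)=9
Option C: A[3] -7->30, delta=37, new_sum=16+(37)=53 <-- matches target
Option D: A[2] 37->14, delta=-23, new_sum=16+(-23)=-7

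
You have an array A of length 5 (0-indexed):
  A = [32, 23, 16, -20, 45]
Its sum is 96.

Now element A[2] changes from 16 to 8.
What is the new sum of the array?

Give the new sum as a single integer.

Answer: 88

Derivation:
Old value at index 2: 16
New value at index 2: 8
Delta = 8 - 16 = -8
New sum = old_sum + delta = 96 + (-8) = 88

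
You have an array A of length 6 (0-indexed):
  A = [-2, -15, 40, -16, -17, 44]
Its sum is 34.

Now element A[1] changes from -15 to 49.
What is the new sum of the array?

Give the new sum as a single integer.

Old value at index 1: -15
New value at index 1: 49
Delta = 49 - -15 = 64
New sum = old_sum + delta = 34 + (64) = 98

Answer: 98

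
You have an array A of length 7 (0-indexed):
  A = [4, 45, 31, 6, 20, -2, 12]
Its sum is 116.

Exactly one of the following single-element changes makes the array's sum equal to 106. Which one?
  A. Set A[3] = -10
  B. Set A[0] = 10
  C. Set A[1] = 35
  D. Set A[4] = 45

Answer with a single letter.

Option A: A[3] 6->-10, delta=-16, new_sum=116+(-16)=100
Option B: A[0] 4->10, delta=6, new_sum=116+(6)=122
Option C: A[1] 45->35, delta=-10, new_sum=116+(-10)=106 <-- matches target
Option D: A[4] 20->45, delta=25, new_sum=116+(25)=141

Answer: C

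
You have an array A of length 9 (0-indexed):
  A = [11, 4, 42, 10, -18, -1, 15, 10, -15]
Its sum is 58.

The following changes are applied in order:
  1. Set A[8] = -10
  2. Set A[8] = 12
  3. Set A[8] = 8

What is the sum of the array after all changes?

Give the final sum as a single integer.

Initial sum: 58
Change 1: A[8] -15 -> -10, delta = 5, sum = 63
Change 2: A[8] -10 -> 12, delta = 22, sum = 85
Change 3: A[8] 12 -> 8, delta = -4, sum = 81

Answer: 81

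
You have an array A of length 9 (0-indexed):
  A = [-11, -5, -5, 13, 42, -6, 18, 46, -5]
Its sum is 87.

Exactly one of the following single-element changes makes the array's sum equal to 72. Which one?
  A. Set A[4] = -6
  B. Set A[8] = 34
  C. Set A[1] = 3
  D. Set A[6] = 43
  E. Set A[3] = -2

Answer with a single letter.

Option A: A[4] 42->-6, delta=-48, new_sum=87+(-48)=39
Option B: A[8] -5->34, delta=39, new_sum=87+(39)=126
Option C: A[1] -5->3, delta=8, new_sum=87+(8)=95
Option D: A[6] 18->43, delta=25, new_sum=87+(25)=112
Option E: A[3] 13->-2, delta=-15, new_sum=87+(-15)=72 <-- matches target

Answer: E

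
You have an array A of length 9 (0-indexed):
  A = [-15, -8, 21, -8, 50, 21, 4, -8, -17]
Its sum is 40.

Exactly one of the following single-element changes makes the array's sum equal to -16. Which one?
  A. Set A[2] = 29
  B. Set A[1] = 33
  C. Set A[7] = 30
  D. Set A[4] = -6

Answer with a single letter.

Answer: D

Derivation:
Option A: A[2] 21->29, delta=8, new_sum=40+(8)=48
Option B: A[1] -8->33, delta=41, new_sum=40+(41)=81
Option C: A[7] -8->30, delta=38, new_sum=40+(38)=78
Option D: A[4] 50->-6, delta=-56, new_sum=40+(-56)=-16 <-- matches target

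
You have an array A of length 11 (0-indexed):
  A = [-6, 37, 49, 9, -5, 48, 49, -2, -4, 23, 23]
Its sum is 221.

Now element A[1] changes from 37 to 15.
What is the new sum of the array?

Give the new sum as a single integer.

Old value at index 1: 37
New value at index 1: 15
Delta = 15 - 37 = -22
New sum = old_sum + delta = 221 + (-22) = 199

Answer: 199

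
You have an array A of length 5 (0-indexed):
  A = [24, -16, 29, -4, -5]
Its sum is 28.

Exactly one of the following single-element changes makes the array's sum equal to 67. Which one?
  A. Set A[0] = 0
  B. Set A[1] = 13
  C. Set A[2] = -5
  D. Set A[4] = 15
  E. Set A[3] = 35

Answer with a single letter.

Option A: A[0] 24->0, delta=-24, new_sum=28+(-24)=4
Option B: A[1] -16->13, delta=29, new_sum=28+(29)=57
Option C: A[2] 29->-5, delta=-34, new_sum=28+(-34)=-6
Option D: A[4] -5->15, delta=20, new_sum=28+(20)=48
Option E: A[3] -4->35, delta=39, new_sum=28+(39)=67 <-- matches target

Answer: E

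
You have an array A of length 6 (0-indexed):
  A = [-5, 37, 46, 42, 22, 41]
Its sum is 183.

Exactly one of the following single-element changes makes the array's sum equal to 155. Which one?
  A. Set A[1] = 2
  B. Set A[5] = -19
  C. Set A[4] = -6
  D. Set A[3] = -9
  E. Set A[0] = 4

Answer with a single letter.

Option A: A[1] 37->2, delta=-35, new_sum=183+(-35)=148
Option B: A[5] 41->-19, delta=-60, new_sum=183+(-60)=123
Option C: A[4] 22->-6, delta=-28, new_sum=183+(-28)=155 <-- matches target
Option D: A[3] 42->-9, delta=-51, new_sum=183+(-51)=132
Option E: A[0] -5->4, delta=9, new_sum=183+(9)=192

Answer: C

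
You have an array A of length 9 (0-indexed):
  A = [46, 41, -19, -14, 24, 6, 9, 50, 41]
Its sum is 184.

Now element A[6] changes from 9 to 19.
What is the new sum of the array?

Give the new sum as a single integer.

Answer: 194

Derivation:
Old value at index 6: 9
New value at index 6: 19
Delta = 19 - 9 = 10
New sum = old_sum + delta = 184 + (10) = 194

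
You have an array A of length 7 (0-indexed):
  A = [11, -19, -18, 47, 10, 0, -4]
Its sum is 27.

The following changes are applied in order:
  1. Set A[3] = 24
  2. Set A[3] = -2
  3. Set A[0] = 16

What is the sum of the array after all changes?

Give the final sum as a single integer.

Initial sum: 27
Change 1: A[3] 47 -> 24, delta = -23, sum = 4
Change 2: A[3] 24 -> -2, delta = -26, sum = -22
Change 3: A[0] 11 -> 16, delta = 5, sum = -17

Answer: -17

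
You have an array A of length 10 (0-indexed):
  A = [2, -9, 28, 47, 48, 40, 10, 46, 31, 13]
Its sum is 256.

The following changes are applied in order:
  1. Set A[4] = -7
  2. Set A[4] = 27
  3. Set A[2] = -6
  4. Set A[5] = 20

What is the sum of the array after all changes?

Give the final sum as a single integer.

Answer: 181

Derivation:
Initial sum: 256
Change 1: A[4] 48 -> -7, delta = -55, sum = 201
Change 2: A[4] -7 -> 27, delta = 34, sum = 235
Change 3: A[2] 28 -> -6, delta = -34, sum = 201
Change 4: A[5] 40 -> 20, delta = -20, sum = 181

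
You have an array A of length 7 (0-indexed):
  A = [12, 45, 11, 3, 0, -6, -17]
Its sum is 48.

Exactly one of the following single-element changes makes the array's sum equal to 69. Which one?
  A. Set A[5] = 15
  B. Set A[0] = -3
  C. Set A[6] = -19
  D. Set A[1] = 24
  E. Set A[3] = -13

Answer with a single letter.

Answer: A

Derivation:
Option A: A[5] -6->15, delta=21, new_sum=48+(21)=69 <-- matches target
Option B: A[0] 12->-3, delta=-15, new_sum=48+(-15)=33
Option C: A[6] -17->-19, delta=-2, new_sum=48+(-2)=46
Option D: A[1] 45->24, delta=-21, new_sum=48+(-21)=27
Option E: A[3] 3->-13, delta=-16, new_sum=48+(-16)=32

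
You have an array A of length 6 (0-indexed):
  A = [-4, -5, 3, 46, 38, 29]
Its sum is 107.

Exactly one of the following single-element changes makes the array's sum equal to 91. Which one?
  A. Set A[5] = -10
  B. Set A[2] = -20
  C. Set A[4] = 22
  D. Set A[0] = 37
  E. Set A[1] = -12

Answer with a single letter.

Answer: C

Derivation:
Option A: A[5] 29->-10, delta=-39, new_sum=107+(-39)=68
Option B: A[2] 3->-20, delta=-23, new_sum=107+(-23)=84
Option C: A[4] 38->22, delta=-16, new_sum=107+(-16)=91 <-- matches target
Option D: A[0] -4->37, delta=41, new_sum=107+(41)=148
Option E: A[1] -5->-12, delta=-7, new_sum=107+(-7)=100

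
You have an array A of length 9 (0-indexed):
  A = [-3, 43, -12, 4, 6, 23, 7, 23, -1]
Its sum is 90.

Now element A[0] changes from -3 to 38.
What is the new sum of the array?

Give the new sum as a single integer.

Old value at index 0: -3
New value at index 0: 38
Delta = 38 - -3 = 41
New sum = old_sum + delta = 90 + (41) = 131

Answer: 131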